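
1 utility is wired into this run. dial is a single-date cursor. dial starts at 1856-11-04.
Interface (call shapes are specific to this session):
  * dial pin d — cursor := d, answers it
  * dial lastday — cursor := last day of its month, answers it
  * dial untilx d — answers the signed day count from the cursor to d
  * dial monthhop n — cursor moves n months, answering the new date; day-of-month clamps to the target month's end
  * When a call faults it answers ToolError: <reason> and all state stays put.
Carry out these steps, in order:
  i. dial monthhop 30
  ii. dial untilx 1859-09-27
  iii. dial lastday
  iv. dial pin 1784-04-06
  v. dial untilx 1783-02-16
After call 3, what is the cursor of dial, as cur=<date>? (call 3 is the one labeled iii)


Answer: cur=1859-05-31

Derivation:
# dial monthhop(30) : 1859-05-04
# dial untilx(1859-09-27) : 146
# dial lastday() : 1859-05-31
# dial pin(1784-04-06) : 1784-04-06
# dial untilx(1783-02-16) : -415


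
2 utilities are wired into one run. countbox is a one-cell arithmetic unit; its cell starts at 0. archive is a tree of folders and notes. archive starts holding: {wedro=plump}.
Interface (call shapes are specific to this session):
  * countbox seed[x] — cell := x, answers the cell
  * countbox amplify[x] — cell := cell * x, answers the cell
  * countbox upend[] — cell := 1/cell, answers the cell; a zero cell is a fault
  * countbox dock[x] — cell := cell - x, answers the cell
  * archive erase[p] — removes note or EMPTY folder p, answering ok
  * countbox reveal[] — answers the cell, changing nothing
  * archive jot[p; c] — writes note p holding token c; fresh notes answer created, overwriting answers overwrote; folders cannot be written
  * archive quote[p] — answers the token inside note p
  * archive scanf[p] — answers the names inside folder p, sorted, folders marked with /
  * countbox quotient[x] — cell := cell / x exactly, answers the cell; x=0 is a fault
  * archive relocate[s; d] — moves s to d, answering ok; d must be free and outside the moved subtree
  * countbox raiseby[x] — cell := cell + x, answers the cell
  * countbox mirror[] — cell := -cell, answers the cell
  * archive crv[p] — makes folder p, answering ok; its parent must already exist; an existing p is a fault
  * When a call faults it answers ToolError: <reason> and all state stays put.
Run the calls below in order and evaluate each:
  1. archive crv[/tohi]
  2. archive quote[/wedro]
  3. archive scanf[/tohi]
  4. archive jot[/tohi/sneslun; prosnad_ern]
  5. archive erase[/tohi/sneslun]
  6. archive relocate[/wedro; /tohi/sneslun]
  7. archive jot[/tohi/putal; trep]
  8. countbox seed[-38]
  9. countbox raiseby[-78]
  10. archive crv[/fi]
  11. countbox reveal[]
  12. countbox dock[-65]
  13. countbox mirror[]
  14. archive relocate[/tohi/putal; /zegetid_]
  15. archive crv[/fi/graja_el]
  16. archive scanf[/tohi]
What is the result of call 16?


Answer: [sneslun]

Derivation:
~$ archive crv p='/tohi'
= ok
~$ archive quote p='/wedro'
= plump
~$ archive scanf p='/tohi'
= []
~$ archive jot p='/tohi/sneslun' c='prosnad_ern'
= created
~$ archive erase p='/tohi/sneslun'
= ok
~$ archive relocate s='/wedro' d='/tohi/sneslun'
= ok
~$ archive jot p='/tohi/putal' c='trep'
= created
~$ countbox seed x='-38'
= -38
~$ countbox raiseby x='-78'
= -116
~$ archive crv p='/fi'
= ok
~$ countbox reveal
= -116
~$ countbox dock x='-65'
= -51
~$ countbox mirror
= 51
~$ archive relocate s='/tohi/putal' d='/zegetid_'
= ok
~$ archive crv p='/fi/graja_el'
= ok
~$ archive scanf p='/tohi'
= [sneslun]


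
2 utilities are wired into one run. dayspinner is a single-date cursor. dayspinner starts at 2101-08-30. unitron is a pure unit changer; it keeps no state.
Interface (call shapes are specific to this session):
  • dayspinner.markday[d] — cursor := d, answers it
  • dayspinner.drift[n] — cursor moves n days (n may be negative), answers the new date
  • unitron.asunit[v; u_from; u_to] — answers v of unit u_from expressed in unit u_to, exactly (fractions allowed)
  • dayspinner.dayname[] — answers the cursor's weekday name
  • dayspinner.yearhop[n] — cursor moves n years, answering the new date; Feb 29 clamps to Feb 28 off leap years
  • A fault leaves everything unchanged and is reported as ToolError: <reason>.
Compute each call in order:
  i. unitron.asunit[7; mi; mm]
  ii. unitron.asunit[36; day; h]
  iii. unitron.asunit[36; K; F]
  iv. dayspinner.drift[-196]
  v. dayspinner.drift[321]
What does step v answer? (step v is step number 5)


$ unitron.asunit v='7' u_from='mi' u_to='mm'
:: 11265408
$ unitron.asunit v='36' u_from='day' u_to='h'
:: 864
$ unitron.asunit v='36' u_from='K' u_to='F'
:: -39487/100
$ dayspinner.drift n='-196'
:: 2101-02-15
$ dayspinner.drift n='321'
:: 2102-01-02

Answer: 2102-01-02


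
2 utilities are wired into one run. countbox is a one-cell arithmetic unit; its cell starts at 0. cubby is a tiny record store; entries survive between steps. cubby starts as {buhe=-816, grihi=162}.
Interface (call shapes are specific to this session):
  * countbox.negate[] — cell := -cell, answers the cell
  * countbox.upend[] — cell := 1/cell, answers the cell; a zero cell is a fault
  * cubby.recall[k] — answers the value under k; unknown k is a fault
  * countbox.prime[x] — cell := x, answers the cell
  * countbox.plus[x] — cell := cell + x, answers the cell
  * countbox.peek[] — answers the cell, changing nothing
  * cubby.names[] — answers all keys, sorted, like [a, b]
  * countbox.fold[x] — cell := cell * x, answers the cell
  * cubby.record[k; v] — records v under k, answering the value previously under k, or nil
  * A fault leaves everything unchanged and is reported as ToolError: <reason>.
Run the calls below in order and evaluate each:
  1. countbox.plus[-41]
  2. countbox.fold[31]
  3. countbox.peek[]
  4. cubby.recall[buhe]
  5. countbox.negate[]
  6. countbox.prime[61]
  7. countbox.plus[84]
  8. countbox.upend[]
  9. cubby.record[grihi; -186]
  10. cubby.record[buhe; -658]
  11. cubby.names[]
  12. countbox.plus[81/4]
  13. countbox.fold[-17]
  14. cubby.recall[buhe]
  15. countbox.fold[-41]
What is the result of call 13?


Answer: -199733/580

Derivation:
Calling countbox.plus(-41), and see -41.
Then countbox.fold(31), → -1271.
Calling countbox.peek(), and see -1271.
Calling cubby.recall(buhe), → -816.
I try countbox.negate, → 1271.
Next I call countbox.prime(61), and get 61.
I try countbox.plus(84), and get 145.
I run countbox.upend(), which returns 1/145.
I use cubby.record(grihi, -186): 162.
I call cubby.record(buhe, -658), → -816.
Using cubby.names, and get [buhe, grihi].
I use countbox.plus(81/4), and observe 11749/580.
I try countbox.fold(-17), — result: -199733/580.
Next I call cubby.recall(buhe), and see -658.
Calling countbox.fold(-41), which returns 8189053/580.


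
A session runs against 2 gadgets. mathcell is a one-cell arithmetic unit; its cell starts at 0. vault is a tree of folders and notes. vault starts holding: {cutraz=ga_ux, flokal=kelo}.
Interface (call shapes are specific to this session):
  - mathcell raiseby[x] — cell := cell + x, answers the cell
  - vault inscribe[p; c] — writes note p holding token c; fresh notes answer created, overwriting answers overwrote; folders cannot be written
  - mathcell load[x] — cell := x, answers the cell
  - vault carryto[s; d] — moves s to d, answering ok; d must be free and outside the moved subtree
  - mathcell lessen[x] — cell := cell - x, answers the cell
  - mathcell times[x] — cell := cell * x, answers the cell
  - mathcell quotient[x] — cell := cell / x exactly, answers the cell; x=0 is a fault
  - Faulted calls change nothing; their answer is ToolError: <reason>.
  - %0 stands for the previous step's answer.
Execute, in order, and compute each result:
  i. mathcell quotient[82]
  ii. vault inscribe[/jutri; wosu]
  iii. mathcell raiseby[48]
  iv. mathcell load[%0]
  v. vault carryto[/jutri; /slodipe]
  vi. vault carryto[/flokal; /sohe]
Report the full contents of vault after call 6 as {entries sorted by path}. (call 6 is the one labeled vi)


Invoking mathcell quotient with x→82: 0.
I invoke vault inscribe with p→/jutri, c→wosu, and get created.
Then mathcell raiseby with x→48, → 48.
Then mathcell load with x→%0, and get 48.
I try vault carryto with s→/jutri, d→/slodipe, giving ok.
I invoke vault carryto with s→/flokal, d→/sohe, giving ok.

Answer: {cutraz=ga_ux, slodipe=wosu, sohe=kelo}


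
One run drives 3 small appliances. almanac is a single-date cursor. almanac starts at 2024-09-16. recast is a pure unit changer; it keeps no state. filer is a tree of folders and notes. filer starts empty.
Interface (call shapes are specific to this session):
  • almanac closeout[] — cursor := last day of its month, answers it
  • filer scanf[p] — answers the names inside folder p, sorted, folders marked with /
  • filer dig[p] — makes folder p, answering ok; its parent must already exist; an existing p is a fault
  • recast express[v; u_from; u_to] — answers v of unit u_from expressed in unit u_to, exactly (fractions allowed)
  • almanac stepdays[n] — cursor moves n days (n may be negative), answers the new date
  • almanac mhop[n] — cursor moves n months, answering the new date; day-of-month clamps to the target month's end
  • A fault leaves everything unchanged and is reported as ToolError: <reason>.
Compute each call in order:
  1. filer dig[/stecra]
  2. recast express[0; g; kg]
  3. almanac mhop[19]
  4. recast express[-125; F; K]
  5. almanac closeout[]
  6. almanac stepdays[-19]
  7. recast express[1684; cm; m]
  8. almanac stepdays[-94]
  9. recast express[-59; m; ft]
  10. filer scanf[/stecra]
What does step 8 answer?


Answer: 2026-01-07

Derivation:
Then filer dig using p→/stecra, → ok.
Calling recast express using v→0, u_from→g, u_to→kg, and observe 0.
I invoke almanac mhop using n→19, and observe 2026-04-16.
I run recast express using v→-125, u_from→F, u_to→K, yielding 33467/180.
I try almanac closeout, → 2026-04-30.
Now I run almanac stepdays using n→-19: 2026-04-11.
Next I call recast express using v→1684, u_from→cm, u_to→m, and get 421/25.
Invoking almanac stepdays using n→-94: 2026-01-07.
Invoking recast express using v→-59, u_from→m, u_to→ft, — result: -73750/381.
Using filer scanf using p→/stecra, — result: [].


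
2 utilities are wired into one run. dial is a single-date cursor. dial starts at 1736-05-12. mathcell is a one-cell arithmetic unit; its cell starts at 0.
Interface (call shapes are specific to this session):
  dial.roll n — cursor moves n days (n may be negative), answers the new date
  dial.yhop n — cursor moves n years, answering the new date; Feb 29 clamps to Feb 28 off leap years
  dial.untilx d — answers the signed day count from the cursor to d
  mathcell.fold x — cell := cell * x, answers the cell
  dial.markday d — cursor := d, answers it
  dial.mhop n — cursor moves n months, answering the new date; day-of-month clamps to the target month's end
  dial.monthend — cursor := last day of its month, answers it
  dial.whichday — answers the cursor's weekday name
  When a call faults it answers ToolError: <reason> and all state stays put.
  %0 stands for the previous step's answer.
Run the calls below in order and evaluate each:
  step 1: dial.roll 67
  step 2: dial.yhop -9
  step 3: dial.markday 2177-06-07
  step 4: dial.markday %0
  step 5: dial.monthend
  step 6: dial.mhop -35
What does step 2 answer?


I call dial.roll with n→67, and get 1736-07-18.
Calling dial.yhop with n→-9, and get 1727-07-18.
I invoke dial.markday with d→2177-06-07, and get 2177-06-07.
Invoking dial.markday with d→%0, and get 2177-06-07.
I try dial.monthend, yielding 2177-06-30.
I try dial.mhop with n→-35: 2174-07-30.

Answer: 1727-07-18


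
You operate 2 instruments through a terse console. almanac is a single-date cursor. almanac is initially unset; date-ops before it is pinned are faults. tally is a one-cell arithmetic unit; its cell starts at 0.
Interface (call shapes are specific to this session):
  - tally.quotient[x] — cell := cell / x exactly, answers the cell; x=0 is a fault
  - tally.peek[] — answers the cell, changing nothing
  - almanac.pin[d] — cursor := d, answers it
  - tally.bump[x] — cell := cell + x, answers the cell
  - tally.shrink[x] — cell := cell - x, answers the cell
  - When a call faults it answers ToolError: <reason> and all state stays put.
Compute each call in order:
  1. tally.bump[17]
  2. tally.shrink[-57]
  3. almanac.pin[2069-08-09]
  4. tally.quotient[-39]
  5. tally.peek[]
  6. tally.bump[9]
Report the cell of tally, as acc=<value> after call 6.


CALL bump[x='17']
RET  17
CALL shrink[x='-57']
RET  74
CALL pin[d='2069-08-09']
RET  2069-08-09
CALL quotient[x='-39']
RET  -74/39
CALL peek[]
RET  -74/39
CALL bump[x='9']
RET  277/39

Answer: acc=277/39


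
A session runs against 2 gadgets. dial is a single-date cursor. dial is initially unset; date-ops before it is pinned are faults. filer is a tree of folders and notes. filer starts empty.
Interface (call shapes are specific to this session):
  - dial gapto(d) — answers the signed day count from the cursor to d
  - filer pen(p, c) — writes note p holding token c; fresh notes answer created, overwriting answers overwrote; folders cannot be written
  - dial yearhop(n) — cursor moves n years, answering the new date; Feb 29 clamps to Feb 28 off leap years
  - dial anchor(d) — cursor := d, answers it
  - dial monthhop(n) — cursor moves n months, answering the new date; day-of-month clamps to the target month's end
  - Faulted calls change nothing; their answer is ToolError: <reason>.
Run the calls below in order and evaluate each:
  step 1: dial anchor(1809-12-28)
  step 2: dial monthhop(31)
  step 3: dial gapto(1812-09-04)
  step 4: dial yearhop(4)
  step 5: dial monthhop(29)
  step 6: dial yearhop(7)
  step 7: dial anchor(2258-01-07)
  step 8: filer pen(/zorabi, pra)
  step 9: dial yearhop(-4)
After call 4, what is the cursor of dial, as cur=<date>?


Answer: cur=1816-07-28

Derivation:
// 1. dial anchor(d: 1809-12-28) ~> 1809-12-28
// 2. dial monthhop(n: 31) ~> 1812-07-28
// 3. dial gapto(d: 1812-09-04) ~> 38
// 4. dial yearhop(n: 4) ~> 1816-07-28
// 5. dial monthhop(n: 29) ~> 1818-12-28
// 6. dial yearhop(n: 7) ~> 1825-12-28
// 7. dial anchor(d: 2258-01-07) ~> 2258-01-07
// 8. filer pen(p: /zorabi, c: pra) ~> created
// 9. dial yearhop(n: -4) ~> 2254-01-07


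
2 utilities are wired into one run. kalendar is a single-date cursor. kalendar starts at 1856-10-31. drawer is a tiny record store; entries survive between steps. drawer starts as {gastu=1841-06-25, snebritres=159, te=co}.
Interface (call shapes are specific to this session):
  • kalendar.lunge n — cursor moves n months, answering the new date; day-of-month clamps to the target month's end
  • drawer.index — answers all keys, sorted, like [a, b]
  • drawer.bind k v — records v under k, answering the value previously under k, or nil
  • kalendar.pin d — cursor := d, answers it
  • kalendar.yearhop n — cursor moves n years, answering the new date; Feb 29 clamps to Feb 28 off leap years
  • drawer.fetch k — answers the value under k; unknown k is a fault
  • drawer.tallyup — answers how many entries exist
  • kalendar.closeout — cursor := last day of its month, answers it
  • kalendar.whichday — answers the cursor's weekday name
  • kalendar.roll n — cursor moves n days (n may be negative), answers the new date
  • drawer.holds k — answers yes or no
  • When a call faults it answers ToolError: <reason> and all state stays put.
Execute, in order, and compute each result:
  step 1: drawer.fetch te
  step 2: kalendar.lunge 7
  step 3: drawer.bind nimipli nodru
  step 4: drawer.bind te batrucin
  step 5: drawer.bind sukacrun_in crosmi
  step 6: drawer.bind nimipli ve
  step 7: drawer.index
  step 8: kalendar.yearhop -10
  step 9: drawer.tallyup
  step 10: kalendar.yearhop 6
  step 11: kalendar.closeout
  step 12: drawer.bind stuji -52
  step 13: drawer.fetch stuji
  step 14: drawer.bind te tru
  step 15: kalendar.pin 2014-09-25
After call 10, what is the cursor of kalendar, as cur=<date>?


Now I run drawer.fetch passing k: te, → co.
I call kalendar.lunge passing n: 7, → 1857-05-31.
Then drawer.bind passing k: nimipli, v: nodru, giving nil.
I use drawer.bind passing k: te, v: batrucin: co.
I try drawer.bind passing k: sukacrun_in, v: crosmi, which returns nil.
I use drawer.bind passing k: nimipli, v: ve, which returns nodru.
Now I run drawer.index, and get [gastu, nimipli, snebritres, sukacrun_in, te].
Then kalendar.yearhop passing n: -10, and observe 1847-05-31.
Next I call drawer.tallyup, → 5.
I try kalendar.yearhop passing n: 6, giving 1853-05-31.
Invoking kalendar.closeout, yielding 1853-05-31.
I try drawer.bind passing k: stuji, v: -52: nil.
I run drawer.fetch passing k: stuji, — result: -52.
Invoking drawer.bind passing k: te, v: tru, yielding batrucin.
Next I call kalendar.pin passing d: 2014-09-25, — result: 2014-09-25.

Answer: cur=1853-05-31


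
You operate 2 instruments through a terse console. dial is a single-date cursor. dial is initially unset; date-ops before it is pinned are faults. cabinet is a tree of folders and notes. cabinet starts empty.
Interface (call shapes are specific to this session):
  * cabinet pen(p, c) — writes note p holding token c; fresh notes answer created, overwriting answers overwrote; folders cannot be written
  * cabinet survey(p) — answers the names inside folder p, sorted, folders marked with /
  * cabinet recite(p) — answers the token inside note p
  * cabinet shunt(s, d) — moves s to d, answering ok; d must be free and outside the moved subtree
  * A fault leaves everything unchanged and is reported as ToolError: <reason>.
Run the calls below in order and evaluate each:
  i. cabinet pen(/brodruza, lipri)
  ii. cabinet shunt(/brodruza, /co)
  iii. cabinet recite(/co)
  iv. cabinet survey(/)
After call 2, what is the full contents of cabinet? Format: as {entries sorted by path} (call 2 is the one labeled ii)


Answer: {co=lipri}

Derivation:
% 1. cabinet pen(p: /brodruza, c: lipri) ~> created
% 2. cabinet shunt(s: /brodruza, d: /co) ~> ok
% 3. cabinet recite(p: /co) ~> lipri
% 4. cabinet survey(p: /) ~> [co]


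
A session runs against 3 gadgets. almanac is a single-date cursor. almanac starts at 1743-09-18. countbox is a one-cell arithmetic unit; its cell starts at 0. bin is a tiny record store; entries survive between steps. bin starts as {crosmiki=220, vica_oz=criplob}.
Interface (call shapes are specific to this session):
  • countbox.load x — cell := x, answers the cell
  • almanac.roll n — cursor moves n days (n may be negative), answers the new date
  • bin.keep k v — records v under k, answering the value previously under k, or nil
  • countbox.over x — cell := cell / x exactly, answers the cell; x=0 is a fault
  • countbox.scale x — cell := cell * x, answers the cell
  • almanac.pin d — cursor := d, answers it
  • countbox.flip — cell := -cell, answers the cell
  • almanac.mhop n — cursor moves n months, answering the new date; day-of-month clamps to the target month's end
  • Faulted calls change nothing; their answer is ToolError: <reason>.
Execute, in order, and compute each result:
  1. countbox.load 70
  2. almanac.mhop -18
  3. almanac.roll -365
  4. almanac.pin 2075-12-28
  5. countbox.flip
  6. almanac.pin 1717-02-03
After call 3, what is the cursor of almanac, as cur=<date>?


Answer: cur=1741-03-18

Derivation:
% load x=70
:: 70
% mhop n=-18
:: 1742-03-18
% roll n=-365
:: 1741-03-18
% pin d=2075-12-28
:: 2075-12-28
% flip
:: -70
% pin d=1717-02-03
:: 1717-02-03


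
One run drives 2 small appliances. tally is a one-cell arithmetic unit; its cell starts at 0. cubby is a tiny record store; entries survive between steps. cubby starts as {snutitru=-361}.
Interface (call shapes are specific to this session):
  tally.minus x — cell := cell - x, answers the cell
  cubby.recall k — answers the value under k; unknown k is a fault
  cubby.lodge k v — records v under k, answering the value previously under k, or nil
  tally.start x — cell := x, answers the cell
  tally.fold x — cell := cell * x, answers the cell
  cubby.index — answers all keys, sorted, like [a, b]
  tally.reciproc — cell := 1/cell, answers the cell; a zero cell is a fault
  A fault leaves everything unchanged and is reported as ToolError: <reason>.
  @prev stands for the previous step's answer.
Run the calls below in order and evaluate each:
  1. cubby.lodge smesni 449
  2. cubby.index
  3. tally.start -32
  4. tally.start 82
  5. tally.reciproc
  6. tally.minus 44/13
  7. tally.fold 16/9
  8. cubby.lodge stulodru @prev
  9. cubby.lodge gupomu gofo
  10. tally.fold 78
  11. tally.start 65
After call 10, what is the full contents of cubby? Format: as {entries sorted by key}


Answer: {gupomu=gofo, smesni=449, snutitru=-361, stulodru=-28760/4797}

Derivation:
-> lodge(k=smesni, v=449)
<- nil
-> index()
<- [smesni, snutitru]
-> start(x=-32)
<- -32
-> start(x=82)
<- 82
-> reciproc()
<- 1/82
-> minus(x=44/13)
<- -3595/1066
-> fold(x=16/9)
<- -28760/4797
-> lodge(k=stulodru, v=@prev)
<- nil
-> lodge(k=gupomu, v=gofo)
<- nil
-> fold(x=78)
<- -57520/123
-> start(x=65)
<- 65


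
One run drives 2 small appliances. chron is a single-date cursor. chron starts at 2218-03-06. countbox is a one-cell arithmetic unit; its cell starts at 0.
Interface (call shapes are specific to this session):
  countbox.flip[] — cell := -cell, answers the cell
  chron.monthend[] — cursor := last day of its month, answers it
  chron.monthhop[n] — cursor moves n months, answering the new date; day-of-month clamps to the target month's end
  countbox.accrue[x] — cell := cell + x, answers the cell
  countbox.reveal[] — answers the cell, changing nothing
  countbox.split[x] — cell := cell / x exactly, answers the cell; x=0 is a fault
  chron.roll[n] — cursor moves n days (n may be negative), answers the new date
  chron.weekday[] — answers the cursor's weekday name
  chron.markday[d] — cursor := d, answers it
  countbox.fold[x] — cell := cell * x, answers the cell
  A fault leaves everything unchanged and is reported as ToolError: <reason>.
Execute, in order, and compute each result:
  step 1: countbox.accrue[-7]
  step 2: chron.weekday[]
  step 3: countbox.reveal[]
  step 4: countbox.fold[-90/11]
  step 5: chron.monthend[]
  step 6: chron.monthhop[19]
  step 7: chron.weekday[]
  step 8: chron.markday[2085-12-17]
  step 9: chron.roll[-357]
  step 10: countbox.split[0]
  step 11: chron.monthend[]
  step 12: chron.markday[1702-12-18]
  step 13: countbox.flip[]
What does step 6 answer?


-- countbox.accrue(x→-7) == -7
-- chron.weekday() == Friday
-- countbox.reveal() == -7
-- countbox.fold(x→-90/11) == 630/11
-- chron.monthend() == 2218-03-31
-- chron.monthhop(n→19) == 2219-10-31
-- chron.weekday() == Sunday
-- chron.markday(d→2085-12-17) == 2085-12-17
-- chron.roll(n→-357) == 2084-12-25
-- countbox.split(x→0) == ToolError: division by zero
-- chron.monthend() == 2084-12-31
-- chron.markday(d→1702-12-18) == 1702-12-18
-- countbox.flip() == -630/11

Answer: 2219-10-31


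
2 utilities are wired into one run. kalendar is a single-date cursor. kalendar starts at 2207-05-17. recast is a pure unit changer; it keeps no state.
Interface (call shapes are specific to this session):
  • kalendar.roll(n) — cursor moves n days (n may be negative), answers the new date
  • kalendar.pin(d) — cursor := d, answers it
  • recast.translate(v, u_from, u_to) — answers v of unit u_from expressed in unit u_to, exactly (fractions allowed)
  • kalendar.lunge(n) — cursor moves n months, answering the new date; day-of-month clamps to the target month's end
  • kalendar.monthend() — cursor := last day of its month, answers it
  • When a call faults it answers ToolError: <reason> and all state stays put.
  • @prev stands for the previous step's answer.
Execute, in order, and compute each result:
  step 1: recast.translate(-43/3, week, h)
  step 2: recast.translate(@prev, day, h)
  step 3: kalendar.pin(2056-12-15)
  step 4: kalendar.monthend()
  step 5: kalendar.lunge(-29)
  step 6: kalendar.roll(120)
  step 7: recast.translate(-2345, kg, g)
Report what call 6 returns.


Answer: 2054-11-28

Derivation:
// translate(v: -43/3, u_from: week, u_to: h) : -2408
// translate(v: @prev, u_from: day, u_to: h) : -57792
// pin(d: 2056-12-15) : 2056-12-15
// monthend() : 2056-12-31
// lunge(n: -29) : 2054-07-31
// roll(n: 120) : 2054-11-28
// translate(v: -2345, u_from: kg, u_to: g) : -2345000


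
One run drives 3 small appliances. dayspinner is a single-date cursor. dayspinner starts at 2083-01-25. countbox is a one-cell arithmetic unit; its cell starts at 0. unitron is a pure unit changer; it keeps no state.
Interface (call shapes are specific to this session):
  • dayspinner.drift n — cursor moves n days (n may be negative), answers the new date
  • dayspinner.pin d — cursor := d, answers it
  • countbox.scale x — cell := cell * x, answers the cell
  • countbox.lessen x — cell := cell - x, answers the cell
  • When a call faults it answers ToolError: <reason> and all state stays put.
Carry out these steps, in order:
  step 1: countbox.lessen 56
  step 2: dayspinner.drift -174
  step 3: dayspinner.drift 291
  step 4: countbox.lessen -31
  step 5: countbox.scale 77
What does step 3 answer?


I run lessen(x: 56), — result: -56.
I use drift(n: -174): 2082-08-04.
Next I call drift(n: 291), and see 2083-05-22.
I use lessen(x: -31), — result: -25.
I invoke scale(x: 77), and get -1925.

Answer: 2083-05-22


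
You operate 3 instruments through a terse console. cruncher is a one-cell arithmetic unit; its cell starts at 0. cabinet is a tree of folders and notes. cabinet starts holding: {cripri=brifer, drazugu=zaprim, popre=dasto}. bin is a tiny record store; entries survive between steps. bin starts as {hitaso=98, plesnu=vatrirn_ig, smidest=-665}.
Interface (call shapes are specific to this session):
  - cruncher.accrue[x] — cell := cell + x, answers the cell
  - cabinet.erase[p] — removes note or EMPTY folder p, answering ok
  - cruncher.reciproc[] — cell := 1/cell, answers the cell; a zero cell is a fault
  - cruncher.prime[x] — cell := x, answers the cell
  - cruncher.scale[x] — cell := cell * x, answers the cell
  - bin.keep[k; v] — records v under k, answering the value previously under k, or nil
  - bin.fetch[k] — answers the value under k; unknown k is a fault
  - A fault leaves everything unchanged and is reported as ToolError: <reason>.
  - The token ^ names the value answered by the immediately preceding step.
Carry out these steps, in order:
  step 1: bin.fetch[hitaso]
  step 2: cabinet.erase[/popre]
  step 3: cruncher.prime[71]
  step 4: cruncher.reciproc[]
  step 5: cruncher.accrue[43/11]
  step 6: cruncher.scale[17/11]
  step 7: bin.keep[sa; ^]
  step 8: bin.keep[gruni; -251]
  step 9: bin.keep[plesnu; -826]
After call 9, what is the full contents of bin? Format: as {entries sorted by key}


$ fetch k→hitaso
:: 98
$ erase p→/popre
:: ok
$ prime x→71
:: 71
$ reciproc
:: 1/71
$ accrue x→43/11
:: 3064/781
$ scale x→17/11
:: 52088/8591
$ keep k→sa v→^
:: nil
$ keep k→gruni v→-251
:: nil
$ keep k→plesnu v→-826
:: vatrirn_ig

Answer: {gruni=-251, hitaso=98, plesnu=-826, sa=52088/8591, smidest=-665}


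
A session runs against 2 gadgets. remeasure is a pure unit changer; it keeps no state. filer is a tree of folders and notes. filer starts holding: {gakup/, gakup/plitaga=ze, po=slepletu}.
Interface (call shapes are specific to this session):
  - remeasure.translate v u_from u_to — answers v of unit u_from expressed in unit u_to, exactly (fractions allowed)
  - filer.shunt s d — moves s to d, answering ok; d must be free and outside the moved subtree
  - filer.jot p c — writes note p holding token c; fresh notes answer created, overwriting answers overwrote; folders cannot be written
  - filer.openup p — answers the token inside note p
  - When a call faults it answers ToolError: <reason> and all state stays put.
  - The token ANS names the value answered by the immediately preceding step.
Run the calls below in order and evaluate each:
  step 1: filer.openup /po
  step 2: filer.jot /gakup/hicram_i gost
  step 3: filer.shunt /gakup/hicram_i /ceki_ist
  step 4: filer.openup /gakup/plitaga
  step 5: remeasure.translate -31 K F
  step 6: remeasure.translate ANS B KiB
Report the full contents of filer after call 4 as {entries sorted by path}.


>>> filer.openup p='/po'
= slepletu
>>> filer.jot p='/gakup/hicram_i' c='gost'
= created
>>> filer.shunt s='/gakup/hicram_i' d='/ceki_ist'
= ok
>>> filer.openup p='/gakup/plitaga'
= ze
>>> remeasure.translate v='-31' u_from='K' u_to='F'
= -51547/100
>>> remeasure.translate v='ANS' u_from='B' u_to='KiB'
= -51547/102400

Answer: {ceki_ist=gost, gakup/, gakup/plitaga=ze, po=slepletu}


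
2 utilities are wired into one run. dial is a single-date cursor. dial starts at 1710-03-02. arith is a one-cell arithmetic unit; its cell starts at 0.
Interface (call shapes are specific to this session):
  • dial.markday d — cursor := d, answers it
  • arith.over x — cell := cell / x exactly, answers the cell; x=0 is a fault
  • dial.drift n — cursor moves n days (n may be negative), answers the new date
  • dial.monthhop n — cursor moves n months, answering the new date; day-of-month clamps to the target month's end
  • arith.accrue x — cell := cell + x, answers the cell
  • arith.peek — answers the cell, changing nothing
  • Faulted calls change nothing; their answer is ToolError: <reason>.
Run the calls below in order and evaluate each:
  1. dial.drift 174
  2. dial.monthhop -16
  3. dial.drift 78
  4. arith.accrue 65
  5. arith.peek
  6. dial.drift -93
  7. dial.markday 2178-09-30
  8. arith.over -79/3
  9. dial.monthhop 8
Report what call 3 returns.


==> dial.drift(n=174)
<== 1710-08-23
==> dial.monthhop(n=-16)
<== 1709-04-23
==> dial.drift(n=78)
<== 1709-07-10
==> arith.accrue(x=65)
<== 65
==> arith.peek()
<== 65
==> dial.drift(n=-93)
<== 1709-04-08
==> dial.markday(d=2178-09-30)
<== 2178-09-30
==> arith.over(x=-79/3)
<== -195/79
==> dial.monthhop(n=8)
<== 2179-05-30

Answer: 1709-07-10


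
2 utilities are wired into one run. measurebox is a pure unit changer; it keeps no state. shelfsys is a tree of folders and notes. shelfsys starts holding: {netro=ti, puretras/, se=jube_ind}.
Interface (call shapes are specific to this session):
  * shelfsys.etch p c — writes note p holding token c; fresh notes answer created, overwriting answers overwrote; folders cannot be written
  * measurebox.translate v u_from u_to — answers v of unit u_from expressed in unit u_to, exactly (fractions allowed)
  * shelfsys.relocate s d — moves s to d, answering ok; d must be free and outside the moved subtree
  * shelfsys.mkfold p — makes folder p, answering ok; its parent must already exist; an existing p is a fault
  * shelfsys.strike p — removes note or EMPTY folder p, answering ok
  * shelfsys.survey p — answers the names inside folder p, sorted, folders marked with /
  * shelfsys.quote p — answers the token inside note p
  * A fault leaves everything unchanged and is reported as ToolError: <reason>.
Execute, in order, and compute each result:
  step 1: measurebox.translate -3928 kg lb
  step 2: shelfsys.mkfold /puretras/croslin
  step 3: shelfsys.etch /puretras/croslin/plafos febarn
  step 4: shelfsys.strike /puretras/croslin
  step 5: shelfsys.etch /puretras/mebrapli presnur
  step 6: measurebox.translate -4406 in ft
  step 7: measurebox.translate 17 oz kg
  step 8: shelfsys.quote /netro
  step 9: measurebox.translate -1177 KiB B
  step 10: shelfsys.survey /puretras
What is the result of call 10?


Answer: [croslin/, mebrapli]

Derivation:
! 1. translate(v: -3928, u_from: kg, u_to: lb) -> -392800000000/45359237
! 2. mkfold(p: /puretras/croslin) -> ok
! 3. etch(p: /puretras/croslin/plafos, c: febarn) -> created
! 4. strike(p: /puretras/croslin) -> ToolError: not empty
! 5. etch(p: /puretras/mebrapli, c: presnur) -> created
! 6. translate(v: -4406, u_from: in, u_to: ft) -> -2203/6
! 7. translate(v: 17, u_from: oz, u_to: kg) -> 771107029/1600000000
! 8. quote(p: /netro) -> ti
! 9. translate(v: -1177, u_from: KiB, u_to: B) -> -1205248
! 10. survey(p: /puretras) -> [croslin/, mebrapli]


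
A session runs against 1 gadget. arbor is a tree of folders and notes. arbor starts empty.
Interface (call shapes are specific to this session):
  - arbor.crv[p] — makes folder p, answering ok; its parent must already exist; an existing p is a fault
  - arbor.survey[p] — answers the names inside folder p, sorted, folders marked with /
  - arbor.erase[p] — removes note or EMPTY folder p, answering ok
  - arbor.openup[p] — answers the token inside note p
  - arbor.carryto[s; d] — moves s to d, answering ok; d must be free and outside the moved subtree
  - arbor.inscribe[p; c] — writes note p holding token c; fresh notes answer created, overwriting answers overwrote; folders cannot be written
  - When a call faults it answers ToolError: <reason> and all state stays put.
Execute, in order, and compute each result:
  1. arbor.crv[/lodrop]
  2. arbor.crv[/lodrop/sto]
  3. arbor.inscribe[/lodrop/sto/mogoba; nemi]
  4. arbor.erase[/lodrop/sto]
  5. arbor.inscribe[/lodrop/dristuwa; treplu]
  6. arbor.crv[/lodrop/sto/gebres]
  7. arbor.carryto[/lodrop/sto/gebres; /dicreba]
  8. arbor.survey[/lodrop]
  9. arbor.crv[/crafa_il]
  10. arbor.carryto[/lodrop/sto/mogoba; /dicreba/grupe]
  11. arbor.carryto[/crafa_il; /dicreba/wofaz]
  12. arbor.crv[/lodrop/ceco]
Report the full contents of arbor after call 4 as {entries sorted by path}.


Do: crv[p=/lodrop]
See: ok
Do: crv[p=/lodrop/sto]
See: ok
Do: inscribe[p=/lodrop/sto/mogoba; c=nemi]
See: created
Do: erase[p=/lodrop/sto]
See: ToolError: not empty
Do: inscribe[p=/lodrop/dristuwa; c=treplu]
See: created
Do: crv[p=/lodrop/sto/gebres]
See: ok
Do: carryto[s=/lodrop/sto/gebres; d=/dicreba]
See: ok
Do: survey[p=/lodrop]
See: [dristuwa, sto/]
Do: crv[p=/crafa_il]
See: ok
Do: carryto[s=/lodrop/sto/mogoba; d=/dicreba/grupe]
See: ok
Do: carryto[s=/crafa_il; d=/dicreba/wofaz]
See: ok
Do: crv[p=/lodrop/ceco]
See: ok

Answer: {lodrop/, lodrop/sto/, lodrop/sto/mogoba=nemi}


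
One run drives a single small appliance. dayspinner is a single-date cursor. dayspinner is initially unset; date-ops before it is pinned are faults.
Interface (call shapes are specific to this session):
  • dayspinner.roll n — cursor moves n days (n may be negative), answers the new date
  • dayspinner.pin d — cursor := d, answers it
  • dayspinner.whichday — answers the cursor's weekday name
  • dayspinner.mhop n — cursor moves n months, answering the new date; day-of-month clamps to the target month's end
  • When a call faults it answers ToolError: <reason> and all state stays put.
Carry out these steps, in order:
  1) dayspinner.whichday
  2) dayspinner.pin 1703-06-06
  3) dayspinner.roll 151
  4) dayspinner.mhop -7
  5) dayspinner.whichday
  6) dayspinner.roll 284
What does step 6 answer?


Answer: 1704-01-13

Derivation:
Act: whichday[]
Obs: ToolError: no date set
Act: pin[d=1703-06-06]
Obs: 1703-06-06
Act: roll[n=151]
Obs: 1703-11-04
Act: mhop[n=-7]
Obs: 1703-04-04
Act: whichday[]
Obs: Wednesday
Act: roll[n=284]
Obs: 1704-01-13


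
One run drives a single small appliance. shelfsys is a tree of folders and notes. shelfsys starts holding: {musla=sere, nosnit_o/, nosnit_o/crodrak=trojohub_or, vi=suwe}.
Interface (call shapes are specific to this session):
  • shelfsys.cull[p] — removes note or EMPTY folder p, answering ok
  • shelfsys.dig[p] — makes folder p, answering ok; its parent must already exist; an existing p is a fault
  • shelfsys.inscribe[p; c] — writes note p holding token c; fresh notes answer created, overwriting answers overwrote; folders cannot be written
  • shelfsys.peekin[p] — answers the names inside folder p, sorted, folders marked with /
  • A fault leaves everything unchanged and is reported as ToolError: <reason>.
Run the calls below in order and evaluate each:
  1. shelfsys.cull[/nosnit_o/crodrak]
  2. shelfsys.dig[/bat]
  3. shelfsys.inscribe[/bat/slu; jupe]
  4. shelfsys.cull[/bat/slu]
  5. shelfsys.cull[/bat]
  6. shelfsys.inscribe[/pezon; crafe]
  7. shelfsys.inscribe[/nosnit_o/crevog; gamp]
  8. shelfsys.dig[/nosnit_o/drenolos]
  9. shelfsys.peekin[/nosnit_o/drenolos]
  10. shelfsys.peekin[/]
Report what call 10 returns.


>>> shelfsys.cull p: /nosnit_o/crodrak
= ok
>>> shelfsys.dig p: /bat
= ok
>>> shelfsys.inscribe p: /bat/slu c: jupe
= created
>>> shelfsys.cull p: /bat/slu
= ok
>>> shelfsys.cull p: /bat
= ok
>>> shelfsys.inscribe p: /pezon c: crafe
= created
>>> shelfsys.inscribe p: /nosnit_o/crevog c: gamp
= created
>>> shelfsys.dig p: /nosnit_o/drenolos
= ok
>>> shelfsys.peekin p: /nosnit_o/drenolos
= []
>>> shelfsys.peekin p: /
= [musla, nosnit_o/, pezon, vi]

Answer: [musla, nosnit_o/, pezon, vi]


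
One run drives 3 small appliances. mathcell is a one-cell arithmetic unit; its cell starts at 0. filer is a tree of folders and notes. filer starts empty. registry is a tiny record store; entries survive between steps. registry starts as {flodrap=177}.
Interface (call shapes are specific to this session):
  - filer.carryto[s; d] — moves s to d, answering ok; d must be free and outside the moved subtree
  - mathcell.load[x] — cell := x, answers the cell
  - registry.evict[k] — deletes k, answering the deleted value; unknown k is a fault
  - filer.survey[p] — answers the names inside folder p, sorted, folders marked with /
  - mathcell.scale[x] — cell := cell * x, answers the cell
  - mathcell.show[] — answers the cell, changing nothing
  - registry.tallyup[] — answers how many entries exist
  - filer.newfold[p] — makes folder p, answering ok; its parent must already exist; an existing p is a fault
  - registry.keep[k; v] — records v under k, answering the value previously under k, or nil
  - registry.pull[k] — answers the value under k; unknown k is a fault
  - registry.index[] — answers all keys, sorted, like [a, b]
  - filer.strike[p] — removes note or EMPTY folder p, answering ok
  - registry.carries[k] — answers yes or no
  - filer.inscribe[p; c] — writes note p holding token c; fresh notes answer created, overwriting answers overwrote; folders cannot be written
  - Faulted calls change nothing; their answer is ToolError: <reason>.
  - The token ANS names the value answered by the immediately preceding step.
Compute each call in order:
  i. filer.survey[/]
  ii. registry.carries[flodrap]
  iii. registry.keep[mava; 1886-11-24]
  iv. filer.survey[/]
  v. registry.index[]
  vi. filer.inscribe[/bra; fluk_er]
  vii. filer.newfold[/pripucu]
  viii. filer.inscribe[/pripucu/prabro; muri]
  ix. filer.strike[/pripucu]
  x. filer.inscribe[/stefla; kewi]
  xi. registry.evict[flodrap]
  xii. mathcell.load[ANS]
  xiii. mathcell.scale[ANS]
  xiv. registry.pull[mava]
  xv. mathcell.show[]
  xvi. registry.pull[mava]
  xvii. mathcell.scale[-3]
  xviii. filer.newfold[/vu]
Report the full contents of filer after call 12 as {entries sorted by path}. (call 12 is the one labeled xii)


Act: filer.survey[p='/']
Obs: []
Act: registry.carries[k='flodrap']
Obs: yes
Act: registry.keep[k='mava'; v='1886-11-24']
Obs: nil
Act: filer.survey[p='/']
Obs: []
Act: registry.index[]
Obs: [flodrap, mava]
Act: filer.inscribe[p='/bra'; c='fluk_er']
Obs: created
Act: filer.newfold[p='/pripucu']
Obs: ok
Act: filer.inscribe[p='/pripucu/prabro'; c='muri']
Obs: created
Act: filer.strike[p='/pripucu']
Obs: ToolError: not empty
Act: filer.inscribe[p='/stefla'; c='kewi']
Obs: created
Act: registry.evict[k='flodrap']
Obs: 177
Act: mathcell.load[x='ANS']
Obs: 177
Act: mathcell.scale[x='ANS']
Obs: 31329
Act: registry.pull[k='mava']
Obs: 1886-11-24
Act: mathcell.show[]
Obs: 31329
Act: registry.pull[k='mava']
Obs: 1886-11-24
Act: mathcell.scale[x='-3']
Obs: -93987
Act: filer.newfold[p='/vu']
Obs: ok

Answer: {bra=fluk_er, pripucu/, pripucu/prabro=muri, stefla=kewi}


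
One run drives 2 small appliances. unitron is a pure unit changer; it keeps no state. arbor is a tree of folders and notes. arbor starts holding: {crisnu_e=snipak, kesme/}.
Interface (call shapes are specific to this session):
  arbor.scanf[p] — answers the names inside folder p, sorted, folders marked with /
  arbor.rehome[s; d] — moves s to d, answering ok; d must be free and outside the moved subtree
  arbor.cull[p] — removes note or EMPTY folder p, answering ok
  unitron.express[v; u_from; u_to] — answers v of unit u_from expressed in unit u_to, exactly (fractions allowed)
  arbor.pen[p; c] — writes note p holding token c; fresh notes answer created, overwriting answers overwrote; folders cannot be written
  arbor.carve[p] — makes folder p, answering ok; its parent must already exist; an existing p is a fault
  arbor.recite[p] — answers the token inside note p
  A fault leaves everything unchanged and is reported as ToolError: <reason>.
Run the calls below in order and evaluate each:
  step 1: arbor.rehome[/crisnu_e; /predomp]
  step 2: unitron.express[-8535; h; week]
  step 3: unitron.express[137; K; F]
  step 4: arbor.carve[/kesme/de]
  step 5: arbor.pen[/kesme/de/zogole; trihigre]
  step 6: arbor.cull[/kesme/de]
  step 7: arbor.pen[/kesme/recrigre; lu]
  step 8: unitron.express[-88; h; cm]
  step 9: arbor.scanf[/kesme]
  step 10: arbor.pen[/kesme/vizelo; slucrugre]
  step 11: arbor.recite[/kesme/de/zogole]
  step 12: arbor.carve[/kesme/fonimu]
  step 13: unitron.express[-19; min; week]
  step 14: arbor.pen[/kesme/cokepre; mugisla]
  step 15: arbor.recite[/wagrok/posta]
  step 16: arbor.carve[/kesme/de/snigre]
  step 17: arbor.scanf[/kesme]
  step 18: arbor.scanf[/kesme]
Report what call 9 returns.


CALL arbor.rehome[s: /crisnu_e; d: /predomp]
RET  ok
CALL unitron.express[v: -8535; u_from: h; u_to: week]
RET  -2845/56
CALL unitron.express[v: 137; u_from: K; u_to: F]
RET  -21307/100
CALL arbor.carve[p: /kesme/de]
RET  ok
CALL arbor.pen[p: /kesme/de/zogole; c: trihigre]
RET  created
CALL arbor.cull[p: /kesme/de]
RET  ToolError: not empty
CALL arbor.pen[p: /kesme/recrigre; c: lu]
RET  created
CALL unitron.express[v: -88; u_from: h; u_to: cm]
RET  ToolError: incompatible units
CALL arbor.scanf[p: /kesme]
RET  [de/, recrigre]
CALL arbor.pen[p: /kesme/vizelo; c: slucrugre]
RET  created
CALL arbor.recite[p: /kesme/de/zogole]
RET  trihigre
CALL arbor.carve[p: /kesme/fonimu]
RET  ok
CALL unitron.express[v: -19; u_from: min; u_to: week]
RET  -19/10080
CALL arbor.pen[p: /kesme/cokepre; c: mugisla]
RET  created
CALL arbor.recite[p: /wagrok/posta]
RET  ToolError: not found
CALL arbor.carve[p: /kesme/de/snigre]
RET  ok
CALL arbor.scanf[p: /kesme]
RET  [cokepre, de/, fonimu/, recrigre, vizelo]
CALL arbor.scanf[p: /kesme]
RET  [cokepre, de/, fonimu/, recrigre, vizelo]

Answer: [de/, recrigre]
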